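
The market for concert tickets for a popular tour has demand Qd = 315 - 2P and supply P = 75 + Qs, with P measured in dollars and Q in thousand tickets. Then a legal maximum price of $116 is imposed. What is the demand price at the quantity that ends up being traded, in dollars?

Rearranging supply gives Qs = P - 75. Setting quantity demanded equal to quantity supplied, 315 - 2P = P - 75, gives P* = 130 and Q* = 55.
The ceiling of 116 is below the equilibrium price 130, so it binds.
At P = 116: Qd = 315 - 2·116 = 83 and Qs = 116 - 75 = 41.
Only 41 units reach the market. On the demand curve, the marginal buyer's willingness to pay at Q = 41 is (315 - 41)/2 = 137.

137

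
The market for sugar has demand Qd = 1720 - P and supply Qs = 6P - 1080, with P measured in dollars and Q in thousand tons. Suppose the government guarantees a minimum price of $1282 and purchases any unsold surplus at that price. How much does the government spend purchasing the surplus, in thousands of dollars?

Setting quantity demanded equal to quantity supplied, 1720 - P = 6P - 1080, gives P* = 400 and Q* = 1320.
The floor of 1282 is above the equilibrium price 400, so it binds.
At P = 1282: Qd = 1720 - 1282 = 438 and Qs = 6·1282 - 1080 = 6612.
Surplus = Qs - Qd = 6174.
Government expenditure = surplus × support price = 6174 × 1282 = 7915068.

7915068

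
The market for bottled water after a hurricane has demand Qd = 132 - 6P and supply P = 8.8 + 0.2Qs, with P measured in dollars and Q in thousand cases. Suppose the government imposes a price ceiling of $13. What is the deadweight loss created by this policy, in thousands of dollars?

41.25

Rearranging supply gives Qs = 5P - 44. Setting quantity demanded equal to quantity supplied, 132 - 6P = 5P - 44, gives P* = 16 and Q* = 36.
Since 13 < 16, the ceiling is binding.
At P = 13: Qd = 132 - 6·13 = 54 and Qs = 5·13 - 44 = 21.
Quantity traded falls to 21. At Q = 21 the demand price is (132 - 21)/6 = 18.5 and the supply price is (44 + 21)/5 = 13.
Deadweight loss = ½ · (18.5 - 13) · (36 - 21) = ½ · 5.5 · 15 = 41.25.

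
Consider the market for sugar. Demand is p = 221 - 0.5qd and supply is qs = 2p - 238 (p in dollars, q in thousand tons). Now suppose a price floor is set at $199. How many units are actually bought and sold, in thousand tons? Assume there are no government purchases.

44

Rearranging demand gives qd = 442 - 2p. Without the control the market clears where 442 - 2p = 2p - 238, i.e. p* = 170 and q* = 102.
The floor of 199 is above the equilibrium price 170, so it binds.
At p = 199: qd = 442 - 2·199 = 44 and qs = 2·199 - 238 = 160.
The quantity actually transacted is the short side, demand: 44.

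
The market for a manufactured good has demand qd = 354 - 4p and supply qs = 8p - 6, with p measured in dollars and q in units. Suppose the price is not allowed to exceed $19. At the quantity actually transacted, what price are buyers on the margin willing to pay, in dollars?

Without the control the market clears where 354 - 4p = 8p - 6, i.e. p* = 30 and q* = 234.
Because the ceiling (19) lies below the market-clearing price, it is binding.
At p = 19: qd = 354 - 4·19 = 278 and qs = 8·19 - 6 = 146.
Only 146 units reach the market. On the demand curve, the marginal buyer's willingness to pay at q = 146 is (354 - 146)/4 = 52.

52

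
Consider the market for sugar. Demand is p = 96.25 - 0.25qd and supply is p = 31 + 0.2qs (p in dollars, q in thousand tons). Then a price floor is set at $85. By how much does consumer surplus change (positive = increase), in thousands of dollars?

Rearranging demand gives qd = 385 - 4p; rearranging supply gives qs = 5p - 155. Without the control the market clears where 385 - 4p = 5p - 155, i.e. p* = 60 and q* = 145.
Because the floor (85) lies above the market-clearing price, it is binding.
At p = 85: qd = 385 - 4·85 = 45 and qs = 5·85 - 155 = 270.
Consumer surplus without the control is ½ · (96.25 - 60) · 145 = 2628.125.
With the floor, consumers buy 45 units at 85, so CS = ½ · (96.25 - 85) · 45 = 253.125.
Change in consumer surplus = 253.125 - 2628.125 = -2375.

-2375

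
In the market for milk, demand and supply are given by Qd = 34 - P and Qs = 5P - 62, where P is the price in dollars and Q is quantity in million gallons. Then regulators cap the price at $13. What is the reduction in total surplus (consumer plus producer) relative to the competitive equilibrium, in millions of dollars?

135

Without the control the market clears where 34 - P = 5P - 62, i.e. P* = 16 and Q* = 18.
Because the ceiling (13) lies below the market-clearing price, it is binding.
At P = 13: Qd = 34 - 13 = 21 and Qs = 5·13 - 62 = 3.
Quantity traded falls to 3. At Q = 3 the demand price is 34 - 3 = 31 and the supply price is (62 + 3)/5 = 13.
Deadweight loss = ½ · (31 - 13) · (18 - 3) = ½ · 18 · 15 = 135.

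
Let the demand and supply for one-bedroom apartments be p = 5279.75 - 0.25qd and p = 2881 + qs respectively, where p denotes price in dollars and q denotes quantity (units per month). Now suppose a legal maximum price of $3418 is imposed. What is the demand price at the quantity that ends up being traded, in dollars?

Rearranging demand gives qd = 21119 - 4p; rearranging supply gives qs = p - 2881. Setting quantity demanded equal to quantity supplied, 21119 - 4p = p - 2881, gives p* = 4800 and q* = 1919.
The ceiling of 3418 is below the equilibrium price 4800, so it binds.
At p = 3418: qd = 21119 - 4·3418 = 7447 and qs = 3418 - 2881 = 537.
Only 537 units reach the market. On the demand curve, the marginal buyer's willingness to pay at q = 537 is (21119 - 537)/4 = 5145.5.

5145.5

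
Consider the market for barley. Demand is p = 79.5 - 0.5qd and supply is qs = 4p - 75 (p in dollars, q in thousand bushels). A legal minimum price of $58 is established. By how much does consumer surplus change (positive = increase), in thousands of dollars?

Rearranging demand gives qd = 159 - 2p. In a free market, 159 - 2p = 4p - 75 gives the equilibrium p* = 39, q* = 81.
The floor of 58 is above the equilibrium price 39, so it binds.
At p = 58: qd = 159 - 2·58 = 43 and qs = 4·58 - 75 = 157.
Consumer surplus without the control is ½ · (79.5 - 39) · 81 = 1640.25.
With the floor, consumers buy 43 units at 58, so CS = ½ · (79.5 - 58) · 43 = 462.25.
Change in consumer surplus = 462.25 - 1640.25 = -1178.

-1178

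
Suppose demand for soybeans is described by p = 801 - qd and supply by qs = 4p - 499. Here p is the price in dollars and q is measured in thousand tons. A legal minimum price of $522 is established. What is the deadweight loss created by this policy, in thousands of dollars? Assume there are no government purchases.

Rearranging demand gives qd = 801 - p. In a free market, 801 - p = 4p - 499 gives the equilibrium p* = 260, q* = 541.
Since 522 > 260, the floor is binding.
At p = 522: qd = 801 - 522 = 279 and qs = 4·522 - 499 = 1589.
Quantity traded falls to 279. At q = 279 the demand price is 801 - 279 = 522 and the supply price is (499 + 279)/4 = 194.5.
Deadweight loss = ½ · (522 - 194.5) · (541 - 279) = ½ · 327.5 · 262 = 42902.5.

42902.5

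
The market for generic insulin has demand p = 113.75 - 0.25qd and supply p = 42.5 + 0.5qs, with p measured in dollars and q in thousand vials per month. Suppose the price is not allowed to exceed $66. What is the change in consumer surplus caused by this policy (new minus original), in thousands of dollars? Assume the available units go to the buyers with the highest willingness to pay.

840

Rearranging demand gives qd = 455 - 4p; rearranging supply gives qs = 2p - 85. Equilibrium: 455 - 4p = 2p - 85, so 540 = 6p and p* = 90, q* = 95.
Because the ceiling (66) lies below the market-clearing price, it is binding.
At p = 66: qd = 455 - 4·66 = 191 and qs = 2·66 - 85 = 47.
Consumer surplus without the control is ½ · (113.75 - 90) · 95 = 1128.125.
With the ceiling, 47 units are sold at 66 (assume they go to the highest-value buyers). The demand price at q = 47 is 102, so CS = ½ · [(113.75 - 66) + (102 - 66)] · 47 = 1968.125.
Change in consumer surplus = 1968.125 - 1128.125 = 840.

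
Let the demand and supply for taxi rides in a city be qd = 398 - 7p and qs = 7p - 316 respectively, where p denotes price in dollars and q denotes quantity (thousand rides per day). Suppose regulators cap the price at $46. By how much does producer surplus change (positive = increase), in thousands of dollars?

-117.5

Setting quantity demanded equal to quantity supplied, 398 - 7p = 7p - 316, gives p* = 51 and q* = 41.
The ceiling of 46 is below the equilibrium price 51, so it binds.
At p = 46: qd = 398 - 7·46 = 76 and qs = 7·46 - 316 = 6.
Producer surplus without the control is ½ · (51 - 316/7) · 41 = 1681/14.
With the ceiling, producers sell 6 units at 46, so PS = ½ · (46 - 316/7) · 6 = 18/7.
Change in producer surplus = 18/7 - 1681/14 = -117.5.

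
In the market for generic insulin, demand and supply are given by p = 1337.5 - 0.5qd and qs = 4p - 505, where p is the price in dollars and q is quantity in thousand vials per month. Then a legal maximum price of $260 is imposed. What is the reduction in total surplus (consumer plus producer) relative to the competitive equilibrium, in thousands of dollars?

437400

Rearranging demand gives qd = 2675 - 2p. In a free market, 2675 - 2p = 4p - 505 gives the equilibrium p* = 530, q* = 1615.
Since 260 < 530, the ceiling is binding.
At p = 260: qd = 2675 - 2·260 = 2155 and qs = 4·260 - 505 = 535.
Quantity traded falls to 535. At q = 535 the demand price is (2675 - 535)/2 = 1070 and the supply price is (505 + 535)/4 = 260.
Deadweight loss = ½ · (1070 - 260) · (1615 - 535) = ½ · 810 · 1080 = 437400.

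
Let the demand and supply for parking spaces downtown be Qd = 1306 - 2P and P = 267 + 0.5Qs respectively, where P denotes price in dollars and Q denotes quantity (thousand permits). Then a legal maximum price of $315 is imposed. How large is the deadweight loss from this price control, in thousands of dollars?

Rearranging supply gives Qs = 2P - 534. In a free market, 1306 - 2P = 2P - 534 gives the equilibrium P* = 460, Q* = 386.
Since 315 < 460, the ceiling is binding.
At P = 315: Qd = 1306 - 2·315 = 676 and Qs = 2·315 - 534 = 96.
Quantity traded falls to 96. At Q = 96 the demand price is (1306 - 96)/2 = 605 and the supply price is (534 + 96)/2 = 315.
Deadweight loss = ½ · (605 - 315) · (386 - 96) = ½ · 290 · 290 = 42050.

42050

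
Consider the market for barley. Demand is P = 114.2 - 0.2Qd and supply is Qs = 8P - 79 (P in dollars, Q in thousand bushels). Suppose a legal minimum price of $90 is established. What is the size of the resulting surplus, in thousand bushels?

Rearranging demand gives Qd = 571 - 5P. Setting quantity demanded equal to quantity supplied, 571 - 5P = 8P - 79, gives P* = 50 and Q* = 321.
The floor of 90 is above the equilibrium price 50, so it binds.
At P = 90: Qd = 571 - 5·90 = 121 and Qs = 8·90 - 79 = 641.
Surplus = Qs - Qd = 641 - 121 = 520.

520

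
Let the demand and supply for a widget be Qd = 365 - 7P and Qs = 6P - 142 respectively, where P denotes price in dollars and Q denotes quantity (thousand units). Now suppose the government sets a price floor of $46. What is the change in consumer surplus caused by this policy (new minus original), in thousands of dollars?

Without the control the market clears where 365 - 7P = 6P - 142, i.e. P* = 39 and Q* = 92.
Because the floor (46) lies above the market-clearing price, it is binding.
At P = 46: Qd = 365 - 7·46 = 43 and Qs = 6·46 - 142 = 134.
Consumer surplus without the control is ½ · (365/7 - 39) · 92 = 4232/7.
With the floor, consumers buy 43 units at 46, so CS = ½ · (365/7 - 46) · 43 = 1849/14.
Change in consumer surplus = 1849/14 - 4232/7 = -472.5.

-472.5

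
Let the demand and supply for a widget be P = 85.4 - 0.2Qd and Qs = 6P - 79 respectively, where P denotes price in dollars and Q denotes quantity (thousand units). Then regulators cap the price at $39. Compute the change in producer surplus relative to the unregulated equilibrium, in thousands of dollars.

-1232

Rearranging demand gives Qd = 427 - 5P. In a free market, 427 - 5P = 6P - 79 gives the equilibrium P* = 46, Q* = 197.
The ceiling of 39 is below the equilibrium price 46, so it binds.
At P = 39: Qd = 427 - 5·39 = 232 and Qs = 6·39 - 79 = 155.
Producer surplus without the control is ½ · (46 - 79/6) · 197 = 38809/12.
With the ceiling, producers sell 155 units at 39, so PS = ½ · (39 - 79/6) · 155 = 24025/12.
Change in producer surplus = 24025/12 - 38809/12 = -1232.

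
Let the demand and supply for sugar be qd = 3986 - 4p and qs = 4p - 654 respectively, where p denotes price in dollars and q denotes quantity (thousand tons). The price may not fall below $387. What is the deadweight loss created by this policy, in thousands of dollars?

In a free market, 3986 - 4p = 4p - 654 gives the equilibrium p* = 580, q* = 1666.
Since 387 is below p* = 580, the floor does not bind and the free-market outcome prevails.
Since the control does not bind, no trades are prevented and deadweight loss is zero.

0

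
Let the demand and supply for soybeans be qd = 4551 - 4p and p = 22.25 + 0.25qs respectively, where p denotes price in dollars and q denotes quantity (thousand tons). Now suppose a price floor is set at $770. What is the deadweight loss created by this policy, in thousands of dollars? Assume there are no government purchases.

144400

Rearranging supply gives qs = 4p - 89. Without the control the market clears where 4551 - 4p = 4p - 89, i.e. p* = 580 and q* = 2231.
The floor of 770 is above the equilibrium price 580, so it binds.
At p = 770: qd = 4551 - 4·770 = 1471 and qs = 4·770 - 89 = 2991.
Quantity traded falls to 1471. At q = 1471 the demand price is (4551 - 1471)/4 = 770 and the supply price is (89 + 1471)/4 = 390.
Deadweight loss = ½ · (770 - 390) · (2231 - 1471) = ½ · 380 · 760 = 144400.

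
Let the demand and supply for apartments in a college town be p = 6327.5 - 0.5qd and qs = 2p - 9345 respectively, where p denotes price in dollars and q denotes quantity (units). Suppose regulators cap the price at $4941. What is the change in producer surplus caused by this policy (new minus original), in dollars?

Rearranging demand gives qd = 12655 - 2p. In a free market, 12655 - 2p = 2p - 9345 gives the equilibrium p* = 5500, q* = 1655.
The ceiling of 4941 is below the equilibrium price 5500, so it binds.
At p = 4941: qd = 12655 - 2·4941 = 2773 and qs = 2·4941 - 9345 = 537.
Producer surplus without the control is ½ · (5500 - 4672.5) · 1655 = 684756.25.
With the ceiling, producers sell 537 units at 4941, so PS = ½ · (4941 - 4672.5) · 537 = 72092.25.
Change in producer surplus = 72092.25 - 684756.25 = -612664.

-612664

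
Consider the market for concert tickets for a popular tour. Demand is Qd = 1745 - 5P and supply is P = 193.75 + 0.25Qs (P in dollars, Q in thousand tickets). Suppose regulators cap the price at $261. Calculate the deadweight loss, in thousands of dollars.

Rearranging supply gives Qs = 4P - 775. In a free market, 1745 - 5P = 4P - 775 gives the equilibrium P* = 280, Q* = 345.
Since 261 < 280, the ceiling is binding.
At P = 261: Qd = 1745 - 5·261 = 440 and Qs = 4·261 - 775 = 269.
Quantity traded falls to 269. At Q = 269 the demand price is (1745 - 269)/5 = 295.2 and the supply price is (775 + 269)/4 = 261.
Deadweight loss = ½ · (295.2 - 261) · (345 - 269) = ½ · 34.2 · 76 = 1299.6.

1299.6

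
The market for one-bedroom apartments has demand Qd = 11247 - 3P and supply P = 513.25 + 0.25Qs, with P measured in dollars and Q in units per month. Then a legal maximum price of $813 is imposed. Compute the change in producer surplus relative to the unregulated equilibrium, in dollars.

-3666451

Rearranging supply gives Qs = 4P - 2053. Without the control the market clears where 11247 - 3P = 4P - 2053, i.e. P* = 1900 and Q* = 5547.
Since 813 < 1900, the ceiling is binding.
At P = 813: Qd = 11247 - 3·813 = 8808 and Qs = 4·813 - 2053 = 1199.
Producer surplus without the control is ½ · (1900 - 513.25) · 5547 = 3846151.125.
With the ceiling, producers sell 1199 units at 813, so PS = ½ · (813 - 513.25) · 1199 = 179700.125.
Change in producer surplus = 179700.125 - 3846151.125 = -3666451.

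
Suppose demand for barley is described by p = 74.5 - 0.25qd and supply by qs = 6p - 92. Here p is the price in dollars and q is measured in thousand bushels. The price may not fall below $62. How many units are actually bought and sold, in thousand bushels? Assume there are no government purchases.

50

Rearranging demand gives qd = 298 - 4p. In a free market, 298 - 4p = 6p - 92 gives the equilibrium p* = 39, q* = 142.
Since 62 > 39, the floor is binding.
At p = 62: qd = 298 - 4·62 = 50 and qs = 6·62 - 92 = 280.
The quantity actually transacted is the short side, demand: 50.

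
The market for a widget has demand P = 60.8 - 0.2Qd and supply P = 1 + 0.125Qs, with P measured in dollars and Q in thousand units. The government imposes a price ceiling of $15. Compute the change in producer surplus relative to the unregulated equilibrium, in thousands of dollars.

-1332

Rearranging demand gives Qd = 304 - 5P; rearranging supply gives Qs = 8P - 8. Without the control the market clears where 304 - 5P = 8P - 8, i.e. P* = 24 and Q* = 184.
The ceiling of 15 is below the equilibrium price 24, so it binds.
At P = 15: Qd = 304 - 5·15 = 229 and Qs = 8·15 - 8 = 112.
Producer surplus without the control is ½ · (24 - 1) · 184 = 2116.
With the ceiling, producers sell 112 units at 15, so PS = ½ · (15 - 1) · 112 = 784.
Change in producer surplus = 784 - 2116 = -1332.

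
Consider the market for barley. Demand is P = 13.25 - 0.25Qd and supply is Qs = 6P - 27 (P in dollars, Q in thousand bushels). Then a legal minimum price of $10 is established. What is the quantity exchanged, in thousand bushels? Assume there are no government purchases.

Rearranging demand gives Qd = 53 - 4P. Setting quantity demanded equal to quantity supplied, 53 - 4P = 6P - 27, gives P* = 8 and Q* = 21.
Since 10 > 8, the floor is binding.
At P = 10: Qd = 53 - 4·10 = 13 and Qs = 6·10 - 27 = 33.
The quantity actually transacted is the short side, demand: 13.

13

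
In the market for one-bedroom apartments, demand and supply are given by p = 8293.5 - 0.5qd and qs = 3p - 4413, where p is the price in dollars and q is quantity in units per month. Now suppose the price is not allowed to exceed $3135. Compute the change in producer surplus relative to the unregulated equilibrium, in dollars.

Rearranging demand gives qd = 16587 - 2p. In a free market, 16587 - 2p = 3p - 4413 gives the equilibrium p* = 4200, q* = 8187.
The ceiling of 3135 is below the equilibrium price 4200, so it binds.
At p = 3135: qd = 16587 - 2·3135 = 10317 and qs = 3·3135 - 4413 = 4992.
Producer surplus without the control is ½ · (4200 - 1471) · 8187 = 11171161.5.
With the ceiling, producers sell 4992 units at 3135, so PS = ½ · (3135 - 1471) · 4992 = 4153344.
Change in producer surplus = 4153344 - 11171161.5 = -7017817.5.

-7017817.5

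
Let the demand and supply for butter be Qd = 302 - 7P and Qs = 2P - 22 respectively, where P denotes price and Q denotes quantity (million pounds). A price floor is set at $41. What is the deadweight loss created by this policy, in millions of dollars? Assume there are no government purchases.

393.75

Without the control the market clears where 302 - 7P = 2P - 22, i.e. P* = 36 and Q* = 50.
The floor of 41 is above the equilibrium price 36, so it binds.
At P = 41: Qd = 302 - 7·41 = 15 and Qs = 2·41 - 22 = 60.
Quantity traded falls to 15. At Q = 15 the demand price is (302 - 15)/7 = 41 and the supply price is (22 + 15)/2 = 18.5.
Deadweight loss = ½ · (41 - 18.5) · (50 - 15) = ½ · 22.5 · 35 = 393.75.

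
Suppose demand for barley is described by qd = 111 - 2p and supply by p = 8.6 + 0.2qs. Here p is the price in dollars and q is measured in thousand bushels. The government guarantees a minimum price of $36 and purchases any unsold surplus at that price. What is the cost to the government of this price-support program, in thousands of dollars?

Rearranging supply gives qs = 5p - 43. Setting quantity demanded equal to quantity supplied, 111 - 2p = 5p - 43, gives p* = 22 and q* = 67.
Because the floor (36) lies above the market-clearing price, it is binding.
At p = 36: qd = 111 - 2·36 = 39 and qs = 5·36 - 43 = 137.
Surplus = qs - qd = 98.
Government expenditure = surplus × support price = 98 × 36 = 3528.

3528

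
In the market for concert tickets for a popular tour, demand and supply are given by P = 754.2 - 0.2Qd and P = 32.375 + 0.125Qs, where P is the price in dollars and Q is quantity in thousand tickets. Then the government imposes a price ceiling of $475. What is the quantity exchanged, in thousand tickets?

Rearranging demand gives Qd = 3771 - 5P; rearranging supply gives Qs = 8P - 259. Setting quantity demanded equal to quantity supplied, 3771 - 5P = 8P - 259, gives P* = 310 and Q* = 2221.
The ceiling of 475 is above the equilibrium price 310, so it is not binding; the market clears at P* = 310, Q* = 2221.

2221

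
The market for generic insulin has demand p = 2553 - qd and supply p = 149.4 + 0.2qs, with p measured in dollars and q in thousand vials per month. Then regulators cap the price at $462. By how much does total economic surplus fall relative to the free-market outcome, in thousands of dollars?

116160

Rearranging demand gives qd = 2553 - p; rearranging supply gives qs = 5p - 747. In a free market, 2553 - p = 5p - 747 gives the equilibrium p* = 550, q* = 2003.
Because the ceiling (462) lies below the market-clearing price, it is binding.
At p = 462: qd = 2553 - 462 = 2091 and qs = 5·462 - 747 = 1563.
Quantity traded falls to 1563. At q = 1563 the demand price is 2553 - 1563 = 990 and the supply price is (747 + 1563)/5 = 462.
Deadweight loss = ½ · (990 - 462) · (2003 - 1563) = ½ · 528 · 440 = 116160.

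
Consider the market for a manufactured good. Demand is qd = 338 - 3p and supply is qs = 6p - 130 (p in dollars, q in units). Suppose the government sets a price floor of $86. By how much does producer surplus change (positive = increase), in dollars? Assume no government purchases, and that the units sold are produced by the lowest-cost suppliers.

1853

Setting quantity demanded equal to quantity supplied, 338 - 3p = 6p - 130, gives p* = 52 and q* = 182.
Because the floor (86) lies above the market-clearing price, it is binding.
At p = 86: qd = 338 - 3·86 = 80 and qs = 6·86 - 130 = 386.
Producer surplus without the control is ½ · (52 - 65/3) · 182 = 8281/3.
With the floor, 80 units are sold at 86. The supply price at q = 80 is 35, so PS = ½ · [(86 - 65/3) + (86 - 35)] · 80 = 13840/3.
Change in producer surplus = 13840/3 - 8281/3 = 1853.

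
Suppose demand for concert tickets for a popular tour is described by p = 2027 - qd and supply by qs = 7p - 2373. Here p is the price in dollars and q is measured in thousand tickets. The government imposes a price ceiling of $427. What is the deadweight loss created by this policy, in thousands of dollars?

423612

Rearranging demand gives qd = 2027 - p. Without the control the market clears where 2027 - p = 7p - 2373, i.e. p* = 550 and q* = 1477.
Because the ceiling (427) lies below the market-clearing price, it is binding.
At p = 427: qd = 2027 - 427 = 1600 and qs = 7·427 - 2373 = 616.
Quantity traded falls to 616. At q = 616 the demand price is 2027 - 616 = 1411 and the supply price is (2373 + 616)/7 = 427.
Deadweight loss = ½ · (1411 - 427) · (1477 - 616) = ½ · 984 · 861 = 423612.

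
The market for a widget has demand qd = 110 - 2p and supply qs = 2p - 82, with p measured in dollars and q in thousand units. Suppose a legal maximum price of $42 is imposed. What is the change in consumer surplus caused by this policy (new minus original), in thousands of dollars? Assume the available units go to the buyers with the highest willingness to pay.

-24

In a free market, 110 - 2p = 2p - 82 gives the equilibrium p* = 48, q* = 14.
Since 42 < 48, the ceiling is binding.
At p = 42: qd = 110 - 2·42 = 26 and qs = 2·42 - 82 = 2.
Consumer surplus without the control is ½ · (55 - 48) · 14 = 49.
With the ceiling, 2 units are sold at 42 (assume they go to the highest-value buyers). The demand price at q = 2 is 54, so CS = ½ · [(55 - 42) + (54 - 42)] · 2 = 25.
Change in consumer surplus = 25 - 49 = -24.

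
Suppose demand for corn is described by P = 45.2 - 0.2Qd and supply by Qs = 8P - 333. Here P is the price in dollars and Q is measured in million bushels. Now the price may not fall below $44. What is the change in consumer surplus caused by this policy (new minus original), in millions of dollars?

Rearranging demand gives Qd = 226 - 5P. Equilibrium: 226 - 5P = 8P - 333, so 559 = 13P and P* = 43, Q* = 11.
Because the floor (44) lies above the market-clearing price, it is binding.
At P = 44: Qd = 226 - 5·44 = 6 and Qs = 8·44 - 333 = 19.
Consumer surplus without the control is ½ · (45.2 - 43) · 11 = 12.1.
With the floor, consumers buy 6 units at 44, so CS = ½ · (45.2 - 44) · 6 = 3.6.
Change in consumer surplus = 3.6 - 12.1 = -8.5.

-8.5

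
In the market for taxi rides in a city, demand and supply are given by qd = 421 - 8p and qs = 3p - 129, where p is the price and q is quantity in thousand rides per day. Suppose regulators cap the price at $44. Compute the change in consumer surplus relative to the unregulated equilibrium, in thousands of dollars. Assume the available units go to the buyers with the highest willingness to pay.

-2.25

Equilibrium: 421 - 8p = 3p - 129, so 550 = 11p and p* = 50, q* = 21.
Because the ceiling (44) lies below the market-clearing price, it is binding.
At p = 44: qd = 421 - 8·44 = 69 and qs = 3·44 - 129 = 3.
Consumer surplus without the control is ½ · (52.625 - 50) · 21 = 27.5625.
With the ceiling, 3 units are sold at 44 (assume they go to the highest-value buyers). The demand price at q = 3 is 52.25, so CS = ½ · [(52.625 - 44) + (52.25 - 44)] · 3 = 25.3125.
Change in consumer surplus = 25.3125 - 27.5625 = -2.25.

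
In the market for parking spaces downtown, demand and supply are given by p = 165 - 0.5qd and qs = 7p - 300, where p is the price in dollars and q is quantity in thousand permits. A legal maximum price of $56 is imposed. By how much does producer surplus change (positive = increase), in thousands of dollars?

Rearranging demand gives qd = 330 - 2p. In a free market, 330 - 2p = 7p - 300 gives the equilibrium p* = 70, q* = 190.
The ceiling of 56 is below the equilibrium price 70, so it binds.
At p = 56: qd = 330 - 2·56 = 218 and qs = 7·56 - 300 = 92.
Producer surplus without the control is ½ · (70 - 300/7) · 190 = 18050/7.
With the ceiling, producers sell 92 units at 56, so PS = ½ · (56 - 300/7) · 92 = 4232/7.
Change in producer surplus = 4232/7 - 18050/7 = -1974.

-1974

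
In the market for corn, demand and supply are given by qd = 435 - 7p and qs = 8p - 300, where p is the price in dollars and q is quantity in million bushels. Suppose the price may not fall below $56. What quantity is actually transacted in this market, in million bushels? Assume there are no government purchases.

43

In a free market, 435 - 7p = 8p - 300 gives the equilibrium p* = 49, q* = 92.
Since 56 > 49, the floor is binding.
At p = 56: qd = 435 - 7·56 = 43 and qs = 8·56 - 300 = 148.
The quantity actually transacted is the short side, demand: 43.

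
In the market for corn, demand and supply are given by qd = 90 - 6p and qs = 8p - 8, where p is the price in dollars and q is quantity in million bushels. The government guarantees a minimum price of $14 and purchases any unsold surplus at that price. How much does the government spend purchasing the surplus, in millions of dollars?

1372

Setting quantity demanded equal to quantity supplied, 90 - 6p = 8p - 8, gives p* = 7 and q* = 48.
The floor of 14 is above the equilibrium price 7, so it binds.
At p = 14: qd = 90 - 6·14 = 6 and qs = 8·14 - 8 = 104.
Surplus = qs - qd = 98.
Government expenditure = surplus × support price = 98 × 14 = 1372.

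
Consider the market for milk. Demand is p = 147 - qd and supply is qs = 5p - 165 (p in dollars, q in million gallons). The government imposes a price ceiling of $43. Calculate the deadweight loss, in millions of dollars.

1215

Rearranging demand gives qd = 147 - p. In a free market, 147 - p = 5p - 165 gives the equilibrium p* = 52, q* = 95.
Since 43 < 52, the ceiling is binding.
At p = 43: qd = 147 - 43 = 104 and qs = 5·43 - 165 = 50.
Quantity traded falls to 50. At q = 50 the demand price is 147 - 50 = 97 and the supply price is (165 + 50)/5 = 43.
Deadweight loss = ½ · (97 - 43) · (95 - 50) = ½ · 54 · 45 = 1215.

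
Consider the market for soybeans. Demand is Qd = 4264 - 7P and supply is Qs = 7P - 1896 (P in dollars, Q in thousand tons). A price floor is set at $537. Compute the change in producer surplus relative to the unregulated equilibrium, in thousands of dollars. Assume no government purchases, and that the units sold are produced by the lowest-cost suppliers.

Equilibrium: 4264 - 7P = 7P - 1896, so 6160 = 14P and P* = 440, Q* = 1184.
The floor of 537 is above the equilibrium price 440, so it binds.
At P = 537: Qd = 4264 - 7·537 = 505 and Qs = 7·537 - 1896 = 1863.
Producer surplus without the control is ½ · (440 - 1896/7) · 1184 = 700928/7.
With the floor, 505 units are sold at 537. The supply price at Q = 505 is 343, so PS = ½ · [(537 - 1896/7) + (537 - 343)] · 505 = 1626605/14.
Change in producer surplus = 1626605/14 - 700928/7 = 16053.5.

16053.5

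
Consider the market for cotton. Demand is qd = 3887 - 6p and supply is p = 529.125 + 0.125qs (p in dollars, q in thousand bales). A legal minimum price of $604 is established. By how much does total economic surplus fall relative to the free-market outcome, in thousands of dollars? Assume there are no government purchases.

3024

Rearranging supply gives qs = 8p - 4233. Without the control the market clears where 3887 - 6p = 8p - 4233, i.e. p* = 580 and q* = 407.
The floor of 604 is above the equilibrium price 580, so it binds.
At p = 604: qd = 3887 - 6·604 = 263 and qs = 8·604 - 4233 = 599.
Quantity traded falls to 263. At q = 263 the demand price is (3887 - 263)/6 = 604 and the supply price is (4233 + 263)/8 = 562.
Deadweight loss = ½ · (604 - 562) · (407 - 263) = ½ · 42 · 144 = 3024.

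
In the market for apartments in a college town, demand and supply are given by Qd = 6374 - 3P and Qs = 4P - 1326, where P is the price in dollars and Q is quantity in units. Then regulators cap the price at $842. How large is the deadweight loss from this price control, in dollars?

Without the control the market clears where 6374 - 3P = 4P - 1326, i.e. P* = 1100 and Q* = 3074.
Since 842 < 1100, the ceiling is binding.
At P = 842: Qd = 6374 - 3·842 = 3848 and Qs = 4·842 - 1326 = 2042.
Quantity traded falls to 2042. At Q = 2042 the demand price is (6374 - 2042)/3 = 1444 and the supply price is (1326 + 2042)/4 = 842.
Deadweight loss = ½ · (1444 - 842) · (3074 - 2042) = ½ · 602 · 1032 = 310632.

310632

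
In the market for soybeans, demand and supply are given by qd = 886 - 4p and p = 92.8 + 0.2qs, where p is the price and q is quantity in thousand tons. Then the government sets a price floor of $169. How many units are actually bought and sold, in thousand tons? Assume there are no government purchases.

210

Rearranging supply gives qs = 5p - 464. Equilibrium: 886 - 4p = 5p - 464, so 1350 = 9p and p* = 150, q* = 286.
Since 169 > 150, the floor is binding.
At p = 169: qd = 886 - 4·169 = 210 and qs = 5·169 - 464 = 381.
The quantity actually transacted is the short side, demand: 210.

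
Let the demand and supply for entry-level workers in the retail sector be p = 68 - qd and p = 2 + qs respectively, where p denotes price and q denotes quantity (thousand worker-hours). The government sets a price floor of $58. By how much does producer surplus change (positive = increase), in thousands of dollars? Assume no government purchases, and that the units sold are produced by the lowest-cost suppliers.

-34.5

Rearranging demand gives qd = 68 - p; rearranging supply gives qs = p - 2. Without the control the market clears where 68 - p = p - 2, i.e. p* = 35 and q* = 33.
Because the floor (58) lies above the market-clearing price, it is binding.
At p = 58: qd = 68 - 58 = 10 and qs = 58 - 2 = 56.
Producer surplus without the control is ½ · (35 - 2) · 33 = 544.5.
With the floor, 10 units are sold at 58. The supply price at q = 10 is 12, so PS = ½ · [(58 - 2) + (58 - 12)] · 10 = 510.
Change in producer surplus = 510 - 544.5 = -34.5.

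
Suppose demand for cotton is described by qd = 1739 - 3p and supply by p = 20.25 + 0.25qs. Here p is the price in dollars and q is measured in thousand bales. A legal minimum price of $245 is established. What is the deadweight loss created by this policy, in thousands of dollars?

Rearranging supply gives qs = 4p - 81. Equilibrium: 1739 - 3p = 4p - 81, so 1820 = 7p and p* = 260, q* = 959.
Since 245 is below p* = 260, the floor does not bind and the free-market outcome prevails.
Since the control does not bind, no trades are prevented and deadweight loss is zero.

0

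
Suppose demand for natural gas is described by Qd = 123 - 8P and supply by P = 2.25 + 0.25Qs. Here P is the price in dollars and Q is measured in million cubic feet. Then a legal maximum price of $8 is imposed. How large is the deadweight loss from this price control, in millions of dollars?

27

Rearranging supply gives Qs = 4P - 9. In a free market, 123 - 8P = 4P - 9 gives the equilibrium P* = 11, Q* = 35.
The ceiling of 8 is below the equilibrium price 11, so it binds.
At P = 8: Qd = 123 - 8·8 = 59 and Qs = 4·8 - 9 = 23.
Quantity traded falls to 23. At Q = 23 the demand price is (123 - 23)/8 = 12.5 and the supply price is (9 + 23)/4 = 8.
Deadweight loss = ½ · (12.5 - 8) · (35 - 23) = ½ · 4.5 · 12 = 27.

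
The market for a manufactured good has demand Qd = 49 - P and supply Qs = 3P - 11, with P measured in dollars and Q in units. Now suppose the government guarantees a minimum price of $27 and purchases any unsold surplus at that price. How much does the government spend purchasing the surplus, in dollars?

1296

Without the control the market clears where 49 - P = 3P - 11, i.e. P* = 15 and Q* = 34.
Because the floor (27) lies above the market-clearing price, it is binding.
At P = 27: Qd = 49 - 27 = 22 and Qs = 3·27 - 11 = 70.
Surplus = Qs - Qd = 48.
Government expenditure = surplus × support price = 48 × 27 = 1296.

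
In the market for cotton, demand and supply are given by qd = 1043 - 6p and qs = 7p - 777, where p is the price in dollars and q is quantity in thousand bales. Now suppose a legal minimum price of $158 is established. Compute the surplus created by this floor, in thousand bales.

Equilibrium: 1043 - 6p = 7p - 777, so 1820 = 13p and p* = 140, q* = 203.
Since 158 > 140, the floor is binding.
At p = 158: qd = 1043 - 6·158 = 95 and qs = 7·158 - 777 = 329.
Surplus = qs - qd = 329 - 95 = 234.

234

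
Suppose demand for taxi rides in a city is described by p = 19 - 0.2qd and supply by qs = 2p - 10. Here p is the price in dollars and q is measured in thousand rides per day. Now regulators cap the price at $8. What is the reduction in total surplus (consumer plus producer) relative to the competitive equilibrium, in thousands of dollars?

Rearranging demand gives qd = 95 - 5p. In a free market, 95 - 5p = 2p - 10 gives the equilibrium p* = 15, q* = 20.
Since 8 < 15, the ceiling is binding.
At p = 8: qd = 95 - 5·8 = 55 and qs = 2·8 - 10 = 6.
Quantity traded falls to 6. At q = 6 the demand price is (95 - 6)/5 = 17.8 and the supply price is (10 + 6)/2 = 8.
Deadweight loss = ½ · (17.8 - 8) · (20 - 6) = ½ · 9.8 · 14 = 68.6.

68.6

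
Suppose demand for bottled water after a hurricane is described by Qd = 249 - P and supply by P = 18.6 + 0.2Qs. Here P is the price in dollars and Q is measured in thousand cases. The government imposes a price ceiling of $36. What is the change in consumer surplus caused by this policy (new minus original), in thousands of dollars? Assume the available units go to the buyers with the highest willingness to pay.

-3685.5

Rearranging supply gives Qs = 5P - 93. Equilibrium: 249 - P = 5P - 93, so 342 = 6P and P* = 57, Q* = 192.
Since 36 < 57, the ceiling is binding.
At P = 36: Qd = 249 - 36 = 213 and Qs = 5·36 - 93 = 87.
Consumer surplus without the control is ½ · (249 - 57) · 192 = 18432.
With the ceiling, 87 units are sold at 36 (assume they go to the highest-value buyers). The demand price at Q = 87 is 162, so CS = ½ · [(249 - 36) + (162 - 36)] · 87 = 14746.5.
Change in consumer surplus = 14746.5 - 18432 = -3685.5.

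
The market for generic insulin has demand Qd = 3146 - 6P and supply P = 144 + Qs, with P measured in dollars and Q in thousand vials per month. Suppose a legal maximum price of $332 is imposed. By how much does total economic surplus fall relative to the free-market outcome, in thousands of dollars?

Rearranging supply gives Qs = P - 144. Without the control the market clears where 3146 - 6P = P - 144, i.e. P* = 470 and Q* = 326.
Because the ceiling (332) lies below the market-clearing price, it is binding.
At P = 332: Qd = 3146 - 6·332 = 1154 and Qs = 332 - 144 = 188.
Quantity traded falls to 188. At Q = 188 the demand price is (3146 - 188)/6 = 493 and the supply price is 144 + 188 = 332.
Deadweight loss = ½ · (493 - 332) · (326 - 188) = ½ · 161 · 138 = 11109.

11109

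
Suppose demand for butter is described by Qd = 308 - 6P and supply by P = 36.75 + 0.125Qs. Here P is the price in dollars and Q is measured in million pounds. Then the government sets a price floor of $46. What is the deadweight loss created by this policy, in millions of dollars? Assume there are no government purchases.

47.25

Rearranging supply gives Qs = 8P - 294. In a free market, 308 - 6P = 8P - 294 gives the equilibrium P* = 43, Q* = 50.
Because the floor (46) lies above the market-clearing price, it is binding.
At P = 46: Qd = 308 - 6·46 = 32 and Qs = 8·46 - 294 = 74.
Quantity traded falls to 32. At Q = 32 the demand price is (308 - 32)/6 = 46 and the supply price is (294 + 32)/8 = 40.75.
Deadweight loss = ½ · (46 - 40.75) · (50 - 32) = ½ · 5.25 · 18 = 47.25.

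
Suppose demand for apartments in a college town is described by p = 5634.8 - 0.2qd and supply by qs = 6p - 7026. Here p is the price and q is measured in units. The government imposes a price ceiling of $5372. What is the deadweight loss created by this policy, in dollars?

0

Rearranging demand gives qd = 28174 - 5p. Equilibrium: 28174 - 5p = 6p - 7026, so 35200 = 11p and p* = 3200, q* = 12174.
The ceiling of 5372 is above the equilibrium price 3200, so it is not binding; the market clears at p* = 3200, q* = 12174.
Since the control does not bind, no trades are prevented and deadweight loss is zero.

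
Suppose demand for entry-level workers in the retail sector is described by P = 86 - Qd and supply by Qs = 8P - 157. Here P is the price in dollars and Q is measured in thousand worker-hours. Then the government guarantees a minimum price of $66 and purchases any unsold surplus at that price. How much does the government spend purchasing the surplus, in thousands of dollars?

23166

Rearranging demand gives Qd = 86 - P. Equilibrium: 86 - P = 8P - 157, so 243 = 9P and P* = 27, Q* = 59.
Since 66 > 27, the floor is binding.
At P = 66: Qd = 86 - 66 = 20 and Qs = 8·66 - 157 = 371.
Surplus = Qs - Qd = 351.
Government expenditure = surplus × support price = 351 × 66 = 23166.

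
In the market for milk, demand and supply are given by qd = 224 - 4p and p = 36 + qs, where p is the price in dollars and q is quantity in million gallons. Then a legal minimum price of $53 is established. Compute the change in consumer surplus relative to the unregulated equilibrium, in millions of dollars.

Rearranging supply gives qs = p - 36. Equilibrium: 224 - 4p = p - 36, so 260 = 5p and p* = 52, q* = 16.
The floor of 53 is above the equilibrium price 52, so it binds.
At p = 53: qd = 224 - 4·53 = 12 and qs = 53 - 36 = 17.
Consumer surplus without the control is ½ · (56 - 52) · 16 = 32.
With the floor, consumers buy 12 units at 53, so CS = ½ · (56 - 53) · 12 = 18.
Change in consumer surplus = 18 - 32 = -14.

-14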